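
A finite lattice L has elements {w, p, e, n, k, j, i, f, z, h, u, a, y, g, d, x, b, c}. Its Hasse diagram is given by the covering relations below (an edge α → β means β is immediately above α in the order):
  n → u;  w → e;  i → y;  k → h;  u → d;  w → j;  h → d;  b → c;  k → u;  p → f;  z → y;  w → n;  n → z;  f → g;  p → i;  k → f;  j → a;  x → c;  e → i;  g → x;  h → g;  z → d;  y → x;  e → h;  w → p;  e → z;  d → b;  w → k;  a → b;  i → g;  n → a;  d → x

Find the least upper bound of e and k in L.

Common upper bounds of {e, k}: b, c, d, g, h, x.
The least among these is h.

h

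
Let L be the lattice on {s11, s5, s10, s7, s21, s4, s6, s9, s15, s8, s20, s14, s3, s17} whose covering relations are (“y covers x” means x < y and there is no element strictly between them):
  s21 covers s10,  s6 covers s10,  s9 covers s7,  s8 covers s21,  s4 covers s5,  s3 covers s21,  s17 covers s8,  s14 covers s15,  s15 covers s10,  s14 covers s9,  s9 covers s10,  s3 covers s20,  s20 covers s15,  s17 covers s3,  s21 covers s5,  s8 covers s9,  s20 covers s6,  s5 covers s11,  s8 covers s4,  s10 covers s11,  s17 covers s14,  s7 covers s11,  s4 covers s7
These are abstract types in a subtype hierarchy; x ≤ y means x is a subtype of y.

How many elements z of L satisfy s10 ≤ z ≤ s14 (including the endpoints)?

4

The interval [s10, s14] = {s10, s14, s15, s9}, which has 4 elements.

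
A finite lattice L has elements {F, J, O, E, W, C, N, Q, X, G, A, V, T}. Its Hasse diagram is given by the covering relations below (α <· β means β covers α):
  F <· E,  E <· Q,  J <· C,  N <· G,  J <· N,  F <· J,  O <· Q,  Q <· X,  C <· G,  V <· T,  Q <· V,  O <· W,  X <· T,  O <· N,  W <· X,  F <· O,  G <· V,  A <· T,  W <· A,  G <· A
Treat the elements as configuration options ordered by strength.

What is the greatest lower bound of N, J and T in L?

Common lower bounds of {N, J, T}: F, J.
The greatest among these is J.

J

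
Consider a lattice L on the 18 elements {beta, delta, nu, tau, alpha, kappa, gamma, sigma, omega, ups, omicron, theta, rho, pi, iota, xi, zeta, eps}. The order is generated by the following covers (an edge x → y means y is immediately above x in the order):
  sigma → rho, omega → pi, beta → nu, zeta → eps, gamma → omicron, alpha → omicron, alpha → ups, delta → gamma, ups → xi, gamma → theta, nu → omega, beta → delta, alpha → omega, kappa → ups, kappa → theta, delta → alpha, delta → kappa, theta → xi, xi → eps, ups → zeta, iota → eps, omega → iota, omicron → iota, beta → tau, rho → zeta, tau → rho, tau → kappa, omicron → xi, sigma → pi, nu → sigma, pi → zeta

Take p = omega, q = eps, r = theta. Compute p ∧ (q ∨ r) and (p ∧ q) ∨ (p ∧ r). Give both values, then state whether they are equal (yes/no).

omega; omega; yes

q ∨ r = eps, so p ∧ (q ∨ r) = omega ∧ eps = omega.
p ∧ q = omega and p ∧ r = delta, so (p ∧ q) ∨ (p ∧ r) = omega ∨ delta = omega.
Equal: yes.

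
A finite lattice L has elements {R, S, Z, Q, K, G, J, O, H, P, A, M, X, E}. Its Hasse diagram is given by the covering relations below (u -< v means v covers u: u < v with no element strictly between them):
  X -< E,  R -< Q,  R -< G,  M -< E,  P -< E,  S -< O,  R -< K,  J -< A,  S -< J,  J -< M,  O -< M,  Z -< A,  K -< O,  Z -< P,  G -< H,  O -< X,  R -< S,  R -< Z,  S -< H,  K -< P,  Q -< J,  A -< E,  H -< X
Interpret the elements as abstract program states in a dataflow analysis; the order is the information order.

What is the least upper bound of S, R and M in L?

Common upper bounds of {S, R, M}: E, M.
The least among these is M.

M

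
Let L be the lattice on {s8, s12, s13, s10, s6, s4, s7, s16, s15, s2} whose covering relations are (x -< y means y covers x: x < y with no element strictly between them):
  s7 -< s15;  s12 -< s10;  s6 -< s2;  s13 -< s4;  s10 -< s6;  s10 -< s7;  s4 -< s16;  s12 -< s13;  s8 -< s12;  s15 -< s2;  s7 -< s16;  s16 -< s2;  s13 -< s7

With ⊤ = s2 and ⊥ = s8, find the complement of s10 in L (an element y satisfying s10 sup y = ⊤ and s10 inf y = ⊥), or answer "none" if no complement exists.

none

For every candidate y, either s10 ∨ y ≠ s2 or s10 ∧ y ≠ s8; no complement exists.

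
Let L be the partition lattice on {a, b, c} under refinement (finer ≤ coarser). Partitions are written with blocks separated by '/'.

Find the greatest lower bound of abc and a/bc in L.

a/bc

The meet (common refinement) of abc and a/bc intersects blocks pairwise, giving a/bc.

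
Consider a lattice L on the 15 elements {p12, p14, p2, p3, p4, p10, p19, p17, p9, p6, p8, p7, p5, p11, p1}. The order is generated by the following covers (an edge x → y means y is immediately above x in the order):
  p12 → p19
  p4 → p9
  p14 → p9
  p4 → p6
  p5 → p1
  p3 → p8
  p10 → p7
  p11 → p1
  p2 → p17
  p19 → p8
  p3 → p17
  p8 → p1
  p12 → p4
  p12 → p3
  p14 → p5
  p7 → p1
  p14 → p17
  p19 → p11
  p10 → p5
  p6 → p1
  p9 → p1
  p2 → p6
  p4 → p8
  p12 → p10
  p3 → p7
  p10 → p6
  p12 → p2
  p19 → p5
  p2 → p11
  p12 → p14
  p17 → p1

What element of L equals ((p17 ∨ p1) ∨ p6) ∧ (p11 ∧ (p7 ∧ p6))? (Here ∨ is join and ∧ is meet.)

p17 ∨ p1 = p1
p1 ∨ p6 = p1
p7 ∧ p6 = p10
p11 ∧ p10 = p12
p1 ∧ p12 = p12

p12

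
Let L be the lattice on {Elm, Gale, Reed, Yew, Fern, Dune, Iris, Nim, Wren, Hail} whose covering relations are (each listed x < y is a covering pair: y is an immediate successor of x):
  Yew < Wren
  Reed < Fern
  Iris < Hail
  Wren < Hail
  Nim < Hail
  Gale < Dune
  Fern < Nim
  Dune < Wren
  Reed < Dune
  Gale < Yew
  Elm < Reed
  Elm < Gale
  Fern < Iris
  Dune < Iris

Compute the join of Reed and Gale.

Common upper bounds of {Reed, Gale}: Dune, Hail, Iris, Wren.
The least among these is Dune.

Dune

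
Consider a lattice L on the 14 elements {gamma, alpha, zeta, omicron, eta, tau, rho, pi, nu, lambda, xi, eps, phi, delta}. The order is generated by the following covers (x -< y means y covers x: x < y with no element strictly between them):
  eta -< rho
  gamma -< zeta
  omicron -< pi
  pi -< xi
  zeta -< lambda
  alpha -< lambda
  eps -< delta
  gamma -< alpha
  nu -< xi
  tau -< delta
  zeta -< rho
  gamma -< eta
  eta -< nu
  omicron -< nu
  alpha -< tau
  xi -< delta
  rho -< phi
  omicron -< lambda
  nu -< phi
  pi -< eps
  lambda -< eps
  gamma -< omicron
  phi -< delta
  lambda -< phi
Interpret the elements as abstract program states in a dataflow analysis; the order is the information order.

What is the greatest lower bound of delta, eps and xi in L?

pi

Common lower bounds of {delta, eps, xi}: gamma, omicron, pi.
The greatest among these is pi.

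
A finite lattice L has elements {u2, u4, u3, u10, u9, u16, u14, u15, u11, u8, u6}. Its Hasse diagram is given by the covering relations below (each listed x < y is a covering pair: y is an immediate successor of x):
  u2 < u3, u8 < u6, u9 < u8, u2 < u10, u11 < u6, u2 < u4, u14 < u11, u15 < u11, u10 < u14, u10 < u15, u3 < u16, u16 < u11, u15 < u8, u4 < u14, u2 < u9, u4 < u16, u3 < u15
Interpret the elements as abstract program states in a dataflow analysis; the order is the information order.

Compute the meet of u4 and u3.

Common lower bounds of {u4, u3}: u2.
The greatest among these is u2.

u2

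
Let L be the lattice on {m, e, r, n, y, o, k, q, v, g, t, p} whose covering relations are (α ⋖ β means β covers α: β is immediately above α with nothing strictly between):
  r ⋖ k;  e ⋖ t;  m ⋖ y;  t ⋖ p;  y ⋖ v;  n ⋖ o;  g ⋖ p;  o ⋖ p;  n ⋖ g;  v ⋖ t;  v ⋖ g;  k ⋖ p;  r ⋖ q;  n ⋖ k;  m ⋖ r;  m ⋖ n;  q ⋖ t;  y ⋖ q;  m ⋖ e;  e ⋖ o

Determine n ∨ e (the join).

Common upper bounds of {n, e}: o, p.
The least among these is o.

o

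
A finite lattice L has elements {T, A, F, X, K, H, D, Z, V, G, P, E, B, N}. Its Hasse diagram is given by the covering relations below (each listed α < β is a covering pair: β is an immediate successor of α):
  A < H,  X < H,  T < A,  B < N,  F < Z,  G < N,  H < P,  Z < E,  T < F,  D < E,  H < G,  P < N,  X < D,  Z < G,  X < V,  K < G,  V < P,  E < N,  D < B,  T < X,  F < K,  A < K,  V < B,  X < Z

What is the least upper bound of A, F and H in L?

Common upper bounds of {A, F, H}: G, N.
The least among these is G.

G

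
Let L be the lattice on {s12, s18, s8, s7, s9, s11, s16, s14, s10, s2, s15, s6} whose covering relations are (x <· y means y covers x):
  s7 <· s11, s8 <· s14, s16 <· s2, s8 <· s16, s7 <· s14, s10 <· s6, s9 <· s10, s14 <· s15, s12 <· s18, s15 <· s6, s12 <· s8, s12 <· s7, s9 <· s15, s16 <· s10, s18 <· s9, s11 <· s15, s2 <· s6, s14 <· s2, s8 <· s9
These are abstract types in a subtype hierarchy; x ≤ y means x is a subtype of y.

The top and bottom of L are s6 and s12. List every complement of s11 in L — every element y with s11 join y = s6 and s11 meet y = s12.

Need y with s11 ∨ y = s6 and s11 ∧ y = s12.
Checking each element gives: s10, s16.

s10, s16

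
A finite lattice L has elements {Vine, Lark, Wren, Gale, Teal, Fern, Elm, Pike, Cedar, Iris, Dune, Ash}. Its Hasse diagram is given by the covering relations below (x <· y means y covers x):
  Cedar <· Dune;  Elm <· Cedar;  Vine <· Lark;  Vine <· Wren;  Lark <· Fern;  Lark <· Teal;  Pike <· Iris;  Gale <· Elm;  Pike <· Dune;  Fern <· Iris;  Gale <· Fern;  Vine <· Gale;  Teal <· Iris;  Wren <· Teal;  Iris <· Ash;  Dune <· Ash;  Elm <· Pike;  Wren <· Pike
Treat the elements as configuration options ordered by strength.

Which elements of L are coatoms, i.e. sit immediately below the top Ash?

Dune, Iris

The coatoms are exactly the elements covered by Ash: Dune, Iris.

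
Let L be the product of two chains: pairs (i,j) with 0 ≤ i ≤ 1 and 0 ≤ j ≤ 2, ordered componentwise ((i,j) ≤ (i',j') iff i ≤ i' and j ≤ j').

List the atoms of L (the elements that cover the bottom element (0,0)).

The atoms are exactly the elements that cover (0,0): (0,1), (1,0).

(0,1), (1,0)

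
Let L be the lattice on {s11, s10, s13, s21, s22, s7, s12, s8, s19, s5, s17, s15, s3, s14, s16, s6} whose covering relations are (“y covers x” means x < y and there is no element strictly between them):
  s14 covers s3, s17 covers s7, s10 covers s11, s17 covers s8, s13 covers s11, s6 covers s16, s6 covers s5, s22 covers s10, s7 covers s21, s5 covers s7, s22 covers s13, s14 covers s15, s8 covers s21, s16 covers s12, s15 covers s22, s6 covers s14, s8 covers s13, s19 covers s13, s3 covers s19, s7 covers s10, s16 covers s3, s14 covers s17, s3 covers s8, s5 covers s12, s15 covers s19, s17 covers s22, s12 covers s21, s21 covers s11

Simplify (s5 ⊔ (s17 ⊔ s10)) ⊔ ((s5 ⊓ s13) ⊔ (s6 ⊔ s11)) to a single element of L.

s6

s17 ∨ s10 = s17
s5 ∨ s17 = s6
s5 ∧ s13 = s11
s6 ∨ s11 = s6
s11 ∨ s6 = s6
s6 ∨ s6 = s6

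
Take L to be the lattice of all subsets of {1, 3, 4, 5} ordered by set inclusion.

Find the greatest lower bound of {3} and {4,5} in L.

∅

Under ⊆, meet is intersection: {3} ∩ {4,5} = ∅.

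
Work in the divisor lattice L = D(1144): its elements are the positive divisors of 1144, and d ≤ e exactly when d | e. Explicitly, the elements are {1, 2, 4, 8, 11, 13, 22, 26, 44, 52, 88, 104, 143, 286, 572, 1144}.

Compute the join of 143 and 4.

In the divisibility order, the join is the least common multiple: lcm(143, 4) = 572.

572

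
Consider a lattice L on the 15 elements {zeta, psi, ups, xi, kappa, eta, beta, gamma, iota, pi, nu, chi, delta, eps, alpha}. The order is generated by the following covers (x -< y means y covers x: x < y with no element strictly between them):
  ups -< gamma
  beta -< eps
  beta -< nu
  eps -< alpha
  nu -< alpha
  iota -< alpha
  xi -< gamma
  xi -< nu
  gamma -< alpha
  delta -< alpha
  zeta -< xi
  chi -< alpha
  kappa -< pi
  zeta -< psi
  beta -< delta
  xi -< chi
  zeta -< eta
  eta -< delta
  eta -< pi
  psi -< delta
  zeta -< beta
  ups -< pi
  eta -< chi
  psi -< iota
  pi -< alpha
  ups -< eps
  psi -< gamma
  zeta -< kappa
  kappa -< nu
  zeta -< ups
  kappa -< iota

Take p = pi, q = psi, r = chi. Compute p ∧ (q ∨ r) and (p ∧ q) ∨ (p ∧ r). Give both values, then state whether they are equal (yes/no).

q ∨ r = alpha, so p ∧ (q ∨ r) = pi ∧ alpha = pi.
p ∧ q = zeta and p ∧ r = eta, so (p ∧ q) ∨ (p ∧ r) = zeta ∨ eta = eta.
Equal: no.

pi; eta; no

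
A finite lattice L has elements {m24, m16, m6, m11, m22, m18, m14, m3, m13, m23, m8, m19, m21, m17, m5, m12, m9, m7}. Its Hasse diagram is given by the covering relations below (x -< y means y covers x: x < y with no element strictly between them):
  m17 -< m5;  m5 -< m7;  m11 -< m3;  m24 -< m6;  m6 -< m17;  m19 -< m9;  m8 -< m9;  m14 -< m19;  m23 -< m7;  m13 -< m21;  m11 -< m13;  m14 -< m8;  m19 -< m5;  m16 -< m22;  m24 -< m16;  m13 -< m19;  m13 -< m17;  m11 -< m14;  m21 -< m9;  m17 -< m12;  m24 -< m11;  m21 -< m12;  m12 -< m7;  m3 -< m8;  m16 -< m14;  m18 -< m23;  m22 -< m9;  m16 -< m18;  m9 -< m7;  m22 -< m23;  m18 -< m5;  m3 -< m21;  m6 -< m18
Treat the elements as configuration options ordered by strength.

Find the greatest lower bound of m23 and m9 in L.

Common lower bounds of {m23, m9}: m16, m22, m24.
The greatest among these is m22.

m22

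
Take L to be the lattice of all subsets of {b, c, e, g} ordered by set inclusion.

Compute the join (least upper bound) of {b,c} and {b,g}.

{b,c,g}

Under ⊆, join is union: {b,c} ∪ {b,g} = {b,c,g}.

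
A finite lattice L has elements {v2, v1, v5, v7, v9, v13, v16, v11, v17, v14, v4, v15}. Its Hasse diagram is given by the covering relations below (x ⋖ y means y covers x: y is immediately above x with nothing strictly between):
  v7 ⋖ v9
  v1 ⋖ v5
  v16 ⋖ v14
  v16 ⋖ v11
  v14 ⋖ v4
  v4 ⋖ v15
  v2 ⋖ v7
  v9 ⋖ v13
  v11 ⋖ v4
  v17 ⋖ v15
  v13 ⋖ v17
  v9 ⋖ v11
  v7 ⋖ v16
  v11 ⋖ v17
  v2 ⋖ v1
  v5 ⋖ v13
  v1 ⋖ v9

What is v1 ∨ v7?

Common upper bounds of {v1, v7}: v11, v13, v15, v17, v4, v9.
The least among these is v9.

v9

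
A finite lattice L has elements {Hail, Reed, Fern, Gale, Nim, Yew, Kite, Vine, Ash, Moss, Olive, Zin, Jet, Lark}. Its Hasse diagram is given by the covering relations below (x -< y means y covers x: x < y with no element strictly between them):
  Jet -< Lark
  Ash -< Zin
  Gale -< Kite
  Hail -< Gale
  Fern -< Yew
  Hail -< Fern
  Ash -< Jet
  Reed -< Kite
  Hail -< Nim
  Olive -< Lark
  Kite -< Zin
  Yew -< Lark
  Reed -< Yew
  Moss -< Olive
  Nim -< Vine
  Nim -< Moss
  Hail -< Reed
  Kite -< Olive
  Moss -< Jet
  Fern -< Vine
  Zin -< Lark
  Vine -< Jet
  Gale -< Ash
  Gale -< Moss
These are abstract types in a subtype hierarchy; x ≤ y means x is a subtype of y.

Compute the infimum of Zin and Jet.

Ash

Common lower bounds of {Zin, Jet}: Ash, Gale, Hail.
The greatest among these is Ash.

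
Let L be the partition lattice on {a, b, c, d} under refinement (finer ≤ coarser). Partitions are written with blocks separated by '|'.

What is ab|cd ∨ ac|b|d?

abcd

The join of ab|cd and ac|b|d merges any blocks that overlap across the partitions, giving abcd.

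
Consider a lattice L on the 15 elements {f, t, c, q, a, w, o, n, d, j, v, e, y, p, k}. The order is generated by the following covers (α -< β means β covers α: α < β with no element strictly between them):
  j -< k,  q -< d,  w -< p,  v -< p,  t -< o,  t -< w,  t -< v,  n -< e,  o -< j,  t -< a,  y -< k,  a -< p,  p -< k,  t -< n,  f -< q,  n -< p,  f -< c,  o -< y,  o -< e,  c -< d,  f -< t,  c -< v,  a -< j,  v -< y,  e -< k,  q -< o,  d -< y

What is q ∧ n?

f

Common lower bounds of {q, n}: f.
The greatest among these is f.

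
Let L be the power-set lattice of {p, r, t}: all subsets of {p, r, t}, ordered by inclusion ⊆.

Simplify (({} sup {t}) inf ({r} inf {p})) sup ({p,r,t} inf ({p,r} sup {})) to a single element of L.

{p,r}

{} ∨ {t} = {t}
{r} ∧ {p} = {}
{t} ∧ {} = {}
{p,r} ∨ {} = {p,r}
{p,r,t} ∧ {p,r} = {p,r}
{} ∨ {p,r} = {p,r}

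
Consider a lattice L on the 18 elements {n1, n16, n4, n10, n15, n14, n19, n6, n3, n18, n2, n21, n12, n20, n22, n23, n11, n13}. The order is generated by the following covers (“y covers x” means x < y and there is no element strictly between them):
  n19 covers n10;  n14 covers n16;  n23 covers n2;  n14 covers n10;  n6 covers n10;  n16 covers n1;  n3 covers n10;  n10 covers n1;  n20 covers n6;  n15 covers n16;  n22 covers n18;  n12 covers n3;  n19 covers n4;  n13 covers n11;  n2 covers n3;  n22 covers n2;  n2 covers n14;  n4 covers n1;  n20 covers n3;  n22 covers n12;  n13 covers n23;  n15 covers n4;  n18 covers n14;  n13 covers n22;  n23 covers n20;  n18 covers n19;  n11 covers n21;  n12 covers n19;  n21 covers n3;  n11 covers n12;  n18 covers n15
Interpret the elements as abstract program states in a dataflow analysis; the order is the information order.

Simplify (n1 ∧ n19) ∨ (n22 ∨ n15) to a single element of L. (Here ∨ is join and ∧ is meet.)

n1 ∧ n19 = n1
n22 ∨ n15 = n22
n1 ∨ n22 = n22

n22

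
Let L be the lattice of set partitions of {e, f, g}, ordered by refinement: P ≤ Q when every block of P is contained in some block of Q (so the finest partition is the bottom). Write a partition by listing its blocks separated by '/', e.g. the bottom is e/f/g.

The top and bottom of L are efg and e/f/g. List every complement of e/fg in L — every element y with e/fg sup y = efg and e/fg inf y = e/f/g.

ef/g, eg/f

Need y with e/fg ∨ y = efg and e/fg ∧ y = e/f/g.
Checking each element gives: ef/g, eg/f.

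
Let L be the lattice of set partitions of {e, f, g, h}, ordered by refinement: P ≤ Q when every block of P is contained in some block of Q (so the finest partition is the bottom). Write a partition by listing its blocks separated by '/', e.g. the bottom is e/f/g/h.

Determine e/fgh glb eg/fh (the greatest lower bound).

e/fh/g

The meet (common refinement) of e/fgh and eg/fh intersects blocks pairwise, giving e/fh/g.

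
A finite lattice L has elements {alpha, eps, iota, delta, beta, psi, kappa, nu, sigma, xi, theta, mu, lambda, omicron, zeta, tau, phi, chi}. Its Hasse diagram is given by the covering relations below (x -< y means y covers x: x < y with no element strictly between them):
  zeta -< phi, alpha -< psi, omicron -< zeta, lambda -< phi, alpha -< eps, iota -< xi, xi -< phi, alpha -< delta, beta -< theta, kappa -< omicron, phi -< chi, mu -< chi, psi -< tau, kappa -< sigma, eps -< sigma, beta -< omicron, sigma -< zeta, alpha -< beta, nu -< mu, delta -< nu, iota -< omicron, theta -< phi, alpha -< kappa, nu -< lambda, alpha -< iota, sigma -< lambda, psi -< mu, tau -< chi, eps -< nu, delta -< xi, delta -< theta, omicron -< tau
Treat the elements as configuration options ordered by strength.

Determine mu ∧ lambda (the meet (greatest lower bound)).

nu

Common lower bounds of {mu, lambda}: alpha, delta, eps, nu.
The greatest among these is nu.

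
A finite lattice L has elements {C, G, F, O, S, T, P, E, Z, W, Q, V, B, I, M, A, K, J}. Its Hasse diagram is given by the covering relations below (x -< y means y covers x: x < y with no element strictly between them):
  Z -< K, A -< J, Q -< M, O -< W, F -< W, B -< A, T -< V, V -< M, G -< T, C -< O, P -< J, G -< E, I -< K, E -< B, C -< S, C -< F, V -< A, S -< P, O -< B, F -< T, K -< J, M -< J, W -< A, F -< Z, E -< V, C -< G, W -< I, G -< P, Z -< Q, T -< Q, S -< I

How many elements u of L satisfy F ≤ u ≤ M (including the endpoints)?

6

The interval [F, M] = {F, M, Q, T, V, Z}, which has 6 elements.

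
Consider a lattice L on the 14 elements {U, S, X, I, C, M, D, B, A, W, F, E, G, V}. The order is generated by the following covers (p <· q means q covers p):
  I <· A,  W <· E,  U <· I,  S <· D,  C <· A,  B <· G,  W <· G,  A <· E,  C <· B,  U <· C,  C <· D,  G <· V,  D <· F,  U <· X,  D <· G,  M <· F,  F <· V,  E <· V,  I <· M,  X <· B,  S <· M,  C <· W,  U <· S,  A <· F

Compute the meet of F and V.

F

Common lower bounds of {F, V}: A, C, D, F, I, M, S, U.
The greatest among these is F.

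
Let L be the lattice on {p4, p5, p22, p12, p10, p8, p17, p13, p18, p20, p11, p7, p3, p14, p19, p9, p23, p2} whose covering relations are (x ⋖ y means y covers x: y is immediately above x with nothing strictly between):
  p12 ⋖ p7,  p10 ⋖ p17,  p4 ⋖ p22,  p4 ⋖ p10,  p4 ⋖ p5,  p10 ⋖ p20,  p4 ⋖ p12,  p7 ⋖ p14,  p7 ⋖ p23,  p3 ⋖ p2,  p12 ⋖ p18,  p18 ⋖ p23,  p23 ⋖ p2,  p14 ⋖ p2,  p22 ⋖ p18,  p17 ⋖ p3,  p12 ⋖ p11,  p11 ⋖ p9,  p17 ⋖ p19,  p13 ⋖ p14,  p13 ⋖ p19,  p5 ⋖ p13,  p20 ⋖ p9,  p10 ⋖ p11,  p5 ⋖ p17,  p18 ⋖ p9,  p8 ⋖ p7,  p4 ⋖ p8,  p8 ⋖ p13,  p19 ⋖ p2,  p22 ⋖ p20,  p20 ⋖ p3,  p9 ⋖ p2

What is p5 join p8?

p13

Common upper bounds of {p5, p8}: p13, p14, p19, p2.
The least among these is p13.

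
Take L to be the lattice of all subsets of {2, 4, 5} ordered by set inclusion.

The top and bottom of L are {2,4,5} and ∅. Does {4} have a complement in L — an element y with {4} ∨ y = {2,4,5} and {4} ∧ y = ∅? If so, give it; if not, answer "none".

Need y with {4} ∨ y = {2,4,5} and {4} ∧ y = ∅.
Checking each element gives: {2,5}.

{2,5}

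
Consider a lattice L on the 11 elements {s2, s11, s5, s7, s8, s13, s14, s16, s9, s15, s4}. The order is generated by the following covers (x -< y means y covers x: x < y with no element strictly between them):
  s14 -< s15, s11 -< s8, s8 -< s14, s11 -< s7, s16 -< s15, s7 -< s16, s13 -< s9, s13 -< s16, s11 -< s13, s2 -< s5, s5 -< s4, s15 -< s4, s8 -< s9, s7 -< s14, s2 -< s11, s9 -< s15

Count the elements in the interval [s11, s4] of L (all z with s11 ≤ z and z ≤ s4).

9

The interval [s11, s4] = {s11, s13, s14, s15, s16, s4, s7, s8, s9}, which has 9 elements.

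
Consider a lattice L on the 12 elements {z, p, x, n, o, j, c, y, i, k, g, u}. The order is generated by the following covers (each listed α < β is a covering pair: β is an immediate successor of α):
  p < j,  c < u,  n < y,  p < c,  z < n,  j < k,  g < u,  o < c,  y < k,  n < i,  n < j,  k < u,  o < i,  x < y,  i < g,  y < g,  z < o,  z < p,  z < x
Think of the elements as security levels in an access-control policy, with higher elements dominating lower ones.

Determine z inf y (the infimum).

Common lower bounds of {z, y}: z.
The greatest among these is z.

z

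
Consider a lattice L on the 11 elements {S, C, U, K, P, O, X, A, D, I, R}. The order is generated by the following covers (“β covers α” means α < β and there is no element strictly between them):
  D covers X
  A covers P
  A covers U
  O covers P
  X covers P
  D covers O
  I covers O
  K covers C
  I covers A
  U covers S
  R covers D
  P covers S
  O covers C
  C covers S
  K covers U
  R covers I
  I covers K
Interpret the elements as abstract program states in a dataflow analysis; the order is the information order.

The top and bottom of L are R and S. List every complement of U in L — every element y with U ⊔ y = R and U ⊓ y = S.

Need y with U ∨ y = R and U ∧ y = S.
Checking each element gives: D, X.

D, X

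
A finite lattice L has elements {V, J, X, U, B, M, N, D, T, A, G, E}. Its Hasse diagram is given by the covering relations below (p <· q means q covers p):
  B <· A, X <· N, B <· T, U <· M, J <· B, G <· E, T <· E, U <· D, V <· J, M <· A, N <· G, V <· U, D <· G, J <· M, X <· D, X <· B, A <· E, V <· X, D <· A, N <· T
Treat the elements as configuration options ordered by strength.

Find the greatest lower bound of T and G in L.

N

Common lower bounds of {T, G}: N, V, X.
The greatest among these is N.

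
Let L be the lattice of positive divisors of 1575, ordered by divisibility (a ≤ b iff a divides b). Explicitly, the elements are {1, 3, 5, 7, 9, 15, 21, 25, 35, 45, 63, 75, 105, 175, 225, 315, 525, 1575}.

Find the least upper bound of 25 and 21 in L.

In the divisibility order, the join is the least common multiple: lcm(25, 21) = 525.

525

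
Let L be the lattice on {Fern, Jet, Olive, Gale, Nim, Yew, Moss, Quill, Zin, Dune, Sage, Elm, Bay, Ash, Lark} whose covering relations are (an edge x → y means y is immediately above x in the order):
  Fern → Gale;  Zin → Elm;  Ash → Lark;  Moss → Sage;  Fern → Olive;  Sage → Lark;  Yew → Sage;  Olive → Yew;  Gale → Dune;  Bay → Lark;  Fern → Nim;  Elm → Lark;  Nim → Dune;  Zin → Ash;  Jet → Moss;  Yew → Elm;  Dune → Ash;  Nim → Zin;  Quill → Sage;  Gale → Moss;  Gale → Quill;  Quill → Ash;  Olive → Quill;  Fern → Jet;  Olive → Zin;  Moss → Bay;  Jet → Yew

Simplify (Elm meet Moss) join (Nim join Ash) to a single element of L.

Elm ∧ Moss = Jet
Nim ∨ Ash = Ash
Jet ∨ Ash = Lark

Lark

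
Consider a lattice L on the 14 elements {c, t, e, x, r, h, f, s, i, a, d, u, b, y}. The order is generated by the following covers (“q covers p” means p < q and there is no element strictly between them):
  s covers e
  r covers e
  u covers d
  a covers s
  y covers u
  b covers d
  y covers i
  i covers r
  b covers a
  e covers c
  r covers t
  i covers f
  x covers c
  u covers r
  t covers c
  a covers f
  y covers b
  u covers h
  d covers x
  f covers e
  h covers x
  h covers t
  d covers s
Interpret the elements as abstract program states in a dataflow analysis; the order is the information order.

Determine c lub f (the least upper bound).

f

Common upper bounds of {c, f}: a, b, f, i, y.
The least among these is f.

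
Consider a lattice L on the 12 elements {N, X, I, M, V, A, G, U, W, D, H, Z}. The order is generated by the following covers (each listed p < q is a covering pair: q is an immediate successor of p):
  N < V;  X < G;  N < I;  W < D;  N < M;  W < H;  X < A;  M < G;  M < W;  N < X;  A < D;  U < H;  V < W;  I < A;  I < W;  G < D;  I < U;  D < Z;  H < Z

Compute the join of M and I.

W

Common upper bounds of {M, I}: D, H, W, Z.
The least among these is W.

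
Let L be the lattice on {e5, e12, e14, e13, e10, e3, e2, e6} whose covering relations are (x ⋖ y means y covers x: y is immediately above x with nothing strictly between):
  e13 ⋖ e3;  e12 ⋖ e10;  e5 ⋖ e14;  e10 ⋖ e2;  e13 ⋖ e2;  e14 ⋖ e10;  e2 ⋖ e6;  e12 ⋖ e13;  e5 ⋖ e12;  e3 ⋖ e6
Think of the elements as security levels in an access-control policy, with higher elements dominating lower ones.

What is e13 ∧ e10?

Common lower bounds of {e13, e10}: e12, e5.
The greatest among these is e12.

e12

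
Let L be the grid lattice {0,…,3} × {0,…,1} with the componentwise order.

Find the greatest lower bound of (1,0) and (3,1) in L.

(1,0)

In a product of chains, the meet is componentwise min, giving (1,0).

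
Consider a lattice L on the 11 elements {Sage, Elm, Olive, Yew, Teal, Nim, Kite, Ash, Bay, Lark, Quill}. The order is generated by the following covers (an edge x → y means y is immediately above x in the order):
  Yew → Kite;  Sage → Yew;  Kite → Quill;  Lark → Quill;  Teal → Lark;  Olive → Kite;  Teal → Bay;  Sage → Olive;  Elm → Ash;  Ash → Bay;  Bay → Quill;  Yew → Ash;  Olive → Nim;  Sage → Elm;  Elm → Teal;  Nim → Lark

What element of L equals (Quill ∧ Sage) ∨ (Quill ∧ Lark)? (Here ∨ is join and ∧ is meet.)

Quill ∧ Sage = Sage
Quill ∧ Lark = Lark
Sage ∨ Lark = Lark

Lark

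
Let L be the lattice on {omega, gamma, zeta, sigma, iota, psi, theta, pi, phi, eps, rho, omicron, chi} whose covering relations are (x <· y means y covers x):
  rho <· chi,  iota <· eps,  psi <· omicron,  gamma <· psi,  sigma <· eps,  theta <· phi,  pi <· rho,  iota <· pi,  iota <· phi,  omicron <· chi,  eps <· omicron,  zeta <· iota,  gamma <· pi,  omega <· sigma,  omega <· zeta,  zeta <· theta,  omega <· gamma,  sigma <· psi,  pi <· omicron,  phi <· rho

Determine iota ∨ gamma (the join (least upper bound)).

pi

Common upper bounds of {iota, gamma}: chi, omicron, pi, rho.
The least among these is pi.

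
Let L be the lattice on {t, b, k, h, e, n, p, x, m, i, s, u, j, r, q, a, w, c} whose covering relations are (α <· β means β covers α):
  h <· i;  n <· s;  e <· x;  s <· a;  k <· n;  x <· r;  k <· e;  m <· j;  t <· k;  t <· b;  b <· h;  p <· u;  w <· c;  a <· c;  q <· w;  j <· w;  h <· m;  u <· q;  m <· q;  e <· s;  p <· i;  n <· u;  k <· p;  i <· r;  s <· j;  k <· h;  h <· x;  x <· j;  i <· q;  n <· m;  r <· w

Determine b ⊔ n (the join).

Common upper bounds of {b, n}: c, j, m, q, w.
The least among these is m.

m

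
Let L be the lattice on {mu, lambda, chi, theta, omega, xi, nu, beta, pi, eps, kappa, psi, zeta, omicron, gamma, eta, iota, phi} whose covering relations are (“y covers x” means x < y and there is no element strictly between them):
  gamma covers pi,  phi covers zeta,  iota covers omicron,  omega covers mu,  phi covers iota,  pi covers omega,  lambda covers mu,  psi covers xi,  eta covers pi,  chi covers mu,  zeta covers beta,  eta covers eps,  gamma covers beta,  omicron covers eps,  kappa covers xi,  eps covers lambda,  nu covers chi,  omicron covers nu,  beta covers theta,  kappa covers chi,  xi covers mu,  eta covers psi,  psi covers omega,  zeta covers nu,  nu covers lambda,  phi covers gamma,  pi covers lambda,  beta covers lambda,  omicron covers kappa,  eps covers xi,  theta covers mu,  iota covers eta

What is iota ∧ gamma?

Common lower bounds of {iota, gamma}: lambda, mu, omega, pi.
The greatest among these is pi.

pi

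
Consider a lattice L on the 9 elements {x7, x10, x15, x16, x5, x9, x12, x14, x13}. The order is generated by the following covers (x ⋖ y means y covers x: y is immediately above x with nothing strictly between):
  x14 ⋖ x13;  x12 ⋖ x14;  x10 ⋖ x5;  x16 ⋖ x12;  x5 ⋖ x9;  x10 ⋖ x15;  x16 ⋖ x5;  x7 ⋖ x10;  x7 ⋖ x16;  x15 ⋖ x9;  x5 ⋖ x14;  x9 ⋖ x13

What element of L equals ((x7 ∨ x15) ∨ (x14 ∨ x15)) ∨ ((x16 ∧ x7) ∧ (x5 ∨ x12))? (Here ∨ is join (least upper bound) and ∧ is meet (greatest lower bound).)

x13

x7 ∨ x15 = x15
x14 ∨ x15 = x13
x15 ∨ x13 = x13
x16 ∧ x7 = x7
x5 ∨ x12 = x14
x7 ∧ x14 = x7
x13 ∨ x7 = x13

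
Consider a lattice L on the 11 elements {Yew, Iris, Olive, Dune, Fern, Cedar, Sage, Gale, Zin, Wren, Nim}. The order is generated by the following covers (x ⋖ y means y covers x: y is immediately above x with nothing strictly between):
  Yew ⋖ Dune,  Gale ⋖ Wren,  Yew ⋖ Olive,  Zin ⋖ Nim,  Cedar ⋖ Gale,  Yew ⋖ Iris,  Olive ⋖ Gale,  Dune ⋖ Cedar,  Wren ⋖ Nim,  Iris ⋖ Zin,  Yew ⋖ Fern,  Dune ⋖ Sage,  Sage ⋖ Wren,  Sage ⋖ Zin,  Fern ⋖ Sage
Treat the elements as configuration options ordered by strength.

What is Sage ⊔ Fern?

Sage

Common upper bounds of {Sage, Fern}: Nim, Sage, Wren, Zin.
The least among these is Sage.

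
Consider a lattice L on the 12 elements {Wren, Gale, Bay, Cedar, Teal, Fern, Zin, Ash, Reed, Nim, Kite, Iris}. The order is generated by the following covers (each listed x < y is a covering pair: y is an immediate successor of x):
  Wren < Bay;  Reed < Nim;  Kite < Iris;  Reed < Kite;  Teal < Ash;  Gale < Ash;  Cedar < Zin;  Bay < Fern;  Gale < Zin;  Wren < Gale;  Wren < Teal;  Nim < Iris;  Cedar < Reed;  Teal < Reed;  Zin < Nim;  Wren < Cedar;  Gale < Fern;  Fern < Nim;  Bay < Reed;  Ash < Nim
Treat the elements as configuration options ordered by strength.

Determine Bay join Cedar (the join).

Common upper bounds of {Bay, Cedar}: Iris, Kite, Nim, Reed.
The least among these is Reed.

Reed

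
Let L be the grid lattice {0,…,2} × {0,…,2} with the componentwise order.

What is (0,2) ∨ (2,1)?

(2,2)

In a product of chains, the join is componentwise max, giving (2,2).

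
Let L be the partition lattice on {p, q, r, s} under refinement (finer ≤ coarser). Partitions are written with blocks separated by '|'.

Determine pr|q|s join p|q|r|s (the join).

The join of pr|q|s and p|q|r|s merges any blocks that overlap across the partitions, giving pr|q|s.

pr|q|s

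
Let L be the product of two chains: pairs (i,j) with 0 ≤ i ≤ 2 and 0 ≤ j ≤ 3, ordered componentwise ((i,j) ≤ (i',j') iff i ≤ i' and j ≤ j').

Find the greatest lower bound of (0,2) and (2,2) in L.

(0,2)

In a product of chains, the meet is componentwise min, giving (0,2).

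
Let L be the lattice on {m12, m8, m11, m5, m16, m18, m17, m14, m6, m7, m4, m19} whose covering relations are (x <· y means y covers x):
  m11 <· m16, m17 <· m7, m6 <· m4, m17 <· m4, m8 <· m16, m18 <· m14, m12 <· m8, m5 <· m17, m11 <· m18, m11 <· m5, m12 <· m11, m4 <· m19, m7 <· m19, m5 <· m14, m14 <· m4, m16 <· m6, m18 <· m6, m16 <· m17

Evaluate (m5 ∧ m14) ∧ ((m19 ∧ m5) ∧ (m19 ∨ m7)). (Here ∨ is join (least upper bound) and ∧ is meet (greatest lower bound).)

m5 ∧ m14 = m5
m19 ∧ m5 = m5
m19 ∨ m7 = m19
m5 ∧ m19 = m5
m5 ∧ m5 = m5

m5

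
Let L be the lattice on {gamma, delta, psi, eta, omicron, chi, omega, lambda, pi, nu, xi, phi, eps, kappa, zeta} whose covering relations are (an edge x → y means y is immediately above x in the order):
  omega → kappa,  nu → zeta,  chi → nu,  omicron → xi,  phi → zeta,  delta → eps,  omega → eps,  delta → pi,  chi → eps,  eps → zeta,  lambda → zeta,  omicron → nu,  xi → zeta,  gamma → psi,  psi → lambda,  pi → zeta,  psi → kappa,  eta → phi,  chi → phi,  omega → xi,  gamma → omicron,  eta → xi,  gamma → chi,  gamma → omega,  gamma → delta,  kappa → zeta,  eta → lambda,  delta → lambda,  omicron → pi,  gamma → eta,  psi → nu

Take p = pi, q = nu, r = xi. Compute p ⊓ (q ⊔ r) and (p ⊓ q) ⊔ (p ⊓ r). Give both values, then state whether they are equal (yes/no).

q ⊔ r = zeta, so p ⊓ (q ⊔ r) = pi ⊓ zeta = pi.
p ⊓ q = omicron and p ⊓ r = omicron, so (p ⊓ q) ⊔ (p ⊓ r) = omicron ⊔ omicron = omicron.
Equal: no.

pi; omicron; no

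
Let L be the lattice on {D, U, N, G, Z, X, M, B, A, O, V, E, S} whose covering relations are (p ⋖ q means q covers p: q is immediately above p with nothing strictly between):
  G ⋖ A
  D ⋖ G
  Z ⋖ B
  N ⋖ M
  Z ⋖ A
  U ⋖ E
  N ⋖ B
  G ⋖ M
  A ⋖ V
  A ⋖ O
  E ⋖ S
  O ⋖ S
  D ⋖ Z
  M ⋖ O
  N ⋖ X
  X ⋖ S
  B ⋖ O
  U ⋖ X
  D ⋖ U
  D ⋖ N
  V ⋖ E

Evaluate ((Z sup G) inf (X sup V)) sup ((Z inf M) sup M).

O

Z ∨ G = A
X ∨ V = S
A ∧ S = A
Z ∧ M = D
D ∨ M = M
A ∨ M = O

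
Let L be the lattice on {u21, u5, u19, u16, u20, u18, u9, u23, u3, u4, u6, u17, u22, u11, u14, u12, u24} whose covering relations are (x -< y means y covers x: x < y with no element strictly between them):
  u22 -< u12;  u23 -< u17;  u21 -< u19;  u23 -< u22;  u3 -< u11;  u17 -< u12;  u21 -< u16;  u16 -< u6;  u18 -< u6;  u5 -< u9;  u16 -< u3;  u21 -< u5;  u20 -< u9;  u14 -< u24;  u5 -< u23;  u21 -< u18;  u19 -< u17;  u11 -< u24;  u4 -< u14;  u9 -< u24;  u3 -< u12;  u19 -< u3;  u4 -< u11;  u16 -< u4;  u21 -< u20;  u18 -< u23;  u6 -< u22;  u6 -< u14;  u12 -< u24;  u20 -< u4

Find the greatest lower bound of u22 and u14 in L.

Common lower bounds of {u22, u14}: u16, u18, u21, u6.
The greatest among these is u6.

u6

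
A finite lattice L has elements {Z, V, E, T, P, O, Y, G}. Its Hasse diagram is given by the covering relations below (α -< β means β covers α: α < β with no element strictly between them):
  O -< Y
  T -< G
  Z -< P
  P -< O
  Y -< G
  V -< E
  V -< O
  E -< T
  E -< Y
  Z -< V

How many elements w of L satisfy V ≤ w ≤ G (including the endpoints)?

6

The interval [V, G] = {E, G, O, T, V, Y}, which has 6 elements.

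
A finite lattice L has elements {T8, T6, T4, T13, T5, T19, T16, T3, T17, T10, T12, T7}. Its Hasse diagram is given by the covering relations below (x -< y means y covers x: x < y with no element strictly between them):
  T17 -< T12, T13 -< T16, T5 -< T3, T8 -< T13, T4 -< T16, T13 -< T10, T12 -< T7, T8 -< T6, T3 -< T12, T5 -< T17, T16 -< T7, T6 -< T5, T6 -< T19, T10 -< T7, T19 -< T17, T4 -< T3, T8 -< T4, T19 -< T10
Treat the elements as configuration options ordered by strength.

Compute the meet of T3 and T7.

Common lower bounds of {T3, T7}: T3, T4, T5, T6, T8.
The greatest among these is T3.

T3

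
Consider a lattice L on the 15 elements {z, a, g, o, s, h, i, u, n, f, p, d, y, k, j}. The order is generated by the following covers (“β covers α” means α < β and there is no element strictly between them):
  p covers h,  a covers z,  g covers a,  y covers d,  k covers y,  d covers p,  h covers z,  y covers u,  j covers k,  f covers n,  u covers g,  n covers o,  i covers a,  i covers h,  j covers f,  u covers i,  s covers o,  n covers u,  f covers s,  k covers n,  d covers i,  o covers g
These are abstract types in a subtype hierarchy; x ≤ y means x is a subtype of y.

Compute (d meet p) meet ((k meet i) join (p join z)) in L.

d ∧ p = p
k ∧ i = i
p ∨ z = p
i ∨ p = d
p ∧ d = p

p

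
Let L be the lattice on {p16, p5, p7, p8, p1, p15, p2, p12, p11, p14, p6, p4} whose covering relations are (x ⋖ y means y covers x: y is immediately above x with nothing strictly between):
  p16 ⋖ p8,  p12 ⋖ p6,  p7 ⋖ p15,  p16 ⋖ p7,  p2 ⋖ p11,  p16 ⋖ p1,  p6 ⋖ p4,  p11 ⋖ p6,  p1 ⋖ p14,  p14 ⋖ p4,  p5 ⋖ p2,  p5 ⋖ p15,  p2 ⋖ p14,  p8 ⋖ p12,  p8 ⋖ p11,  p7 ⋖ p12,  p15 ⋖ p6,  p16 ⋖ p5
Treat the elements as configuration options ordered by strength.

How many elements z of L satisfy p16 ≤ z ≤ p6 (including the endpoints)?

The interval [p16, p6] = {p11, p12, p15, p16, p2, p5, p6, p7, p8}, which has 9 elements.

9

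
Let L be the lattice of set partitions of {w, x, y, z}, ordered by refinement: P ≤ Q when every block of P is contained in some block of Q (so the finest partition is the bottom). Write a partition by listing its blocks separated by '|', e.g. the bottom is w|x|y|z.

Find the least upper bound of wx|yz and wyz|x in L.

The join of wx|yz and wyz|x merges any blocks that overlap across the partitions, giving wxyz.

wxyz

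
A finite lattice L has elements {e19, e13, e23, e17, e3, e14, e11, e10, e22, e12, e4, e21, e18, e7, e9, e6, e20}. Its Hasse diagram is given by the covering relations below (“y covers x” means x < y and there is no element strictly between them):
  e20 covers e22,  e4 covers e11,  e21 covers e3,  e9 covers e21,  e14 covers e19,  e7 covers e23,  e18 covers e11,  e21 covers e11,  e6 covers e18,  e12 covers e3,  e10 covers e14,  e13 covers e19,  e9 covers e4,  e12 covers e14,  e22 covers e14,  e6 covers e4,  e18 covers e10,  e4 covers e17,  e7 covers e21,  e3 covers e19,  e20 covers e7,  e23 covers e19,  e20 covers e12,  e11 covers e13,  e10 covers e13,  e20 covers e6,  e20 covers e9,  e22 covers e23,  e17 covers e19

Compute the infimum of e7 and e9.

Common lower bounds of {e7, e9}: e11, e13, e19, e21, e3.
The greatest among these is e21.

e21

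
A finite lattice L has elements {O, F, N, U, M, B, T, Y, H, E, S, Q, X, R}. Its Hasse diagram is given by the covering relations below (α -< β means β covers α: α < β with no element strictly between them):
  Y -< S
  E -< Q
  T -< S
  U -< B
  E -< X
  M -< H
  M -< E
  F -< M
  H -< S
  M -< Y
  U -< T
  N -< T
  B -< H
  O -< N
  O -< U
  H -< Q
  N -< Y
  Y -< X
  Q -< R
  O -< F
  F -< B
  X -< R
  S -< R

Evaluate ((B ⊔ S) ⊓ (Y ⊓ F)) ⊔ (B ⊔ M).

B ∨ S = S
Y ∧ F = F
S ∧ F = F
B ∨ M = H
F ∨ H = H

H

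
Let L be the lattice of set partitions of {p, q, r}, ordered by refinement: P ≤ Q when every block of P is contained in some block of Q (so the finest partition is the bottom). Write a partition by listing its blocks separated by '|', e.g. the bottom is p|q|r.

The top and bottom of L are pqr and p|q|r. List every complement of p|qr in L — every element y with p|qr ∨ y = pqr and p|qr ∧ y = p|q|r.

pq|r, pr|q

Need y with p|qr ∨ y = pqr and p|qr ∧ y = p|q|r.
Checking each element gives: pq|r, pr|q.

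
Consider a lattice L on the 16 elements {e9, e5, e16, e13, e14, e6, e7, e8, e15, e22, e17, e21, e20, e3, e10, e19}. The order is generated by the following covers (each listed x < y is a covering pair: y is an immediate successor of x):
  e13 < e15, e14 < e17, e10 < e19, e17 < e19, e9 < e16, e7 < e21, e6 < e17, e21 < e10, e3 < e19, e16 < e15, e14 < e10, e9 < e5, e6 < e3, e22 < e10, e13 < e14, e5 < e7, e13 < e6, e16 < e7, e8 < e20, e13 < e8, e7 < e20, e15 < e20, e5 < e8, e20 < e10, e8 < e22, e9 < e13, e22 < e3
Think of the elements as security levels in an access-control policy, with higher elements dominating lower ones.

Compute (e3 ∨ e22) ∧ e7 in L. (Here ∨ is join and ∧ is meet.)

e5

e3 ∨ e22 = e3
e3 ∧ e7 = e5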